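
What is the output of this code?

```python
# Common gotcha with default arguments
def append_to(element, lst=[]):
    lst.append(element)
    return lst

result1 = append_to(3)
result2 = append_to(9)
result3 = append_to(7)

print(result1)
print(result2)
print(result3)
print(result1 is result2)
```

Key concept: mutable default argument gotcha.
Step by step:
`result1 = append_to(3)` → result1 = [3]
`result2 = append_to(9)` → result1 = [3, 9] (same object as result2); result2 = [3, 9] (same object as result1)
`result3 = append_to(7)` → result1 = [3, 9, 7] (same object as result2, result3); result2 = [3, 9, 7] (same object as result1, result3); result3 = [3, 9, 7] (same object as result1, result2)
`print(result1)` → prints [3, 9, 7]
`print(result2)` → prints [3, 9, 7]
`print(result3)` → prints [3, 9, 7]
`print(result1 is result2)` → prints True

Answer:
[3, 9, 7]
[3, 9, 7]
[3, 9, 7]
True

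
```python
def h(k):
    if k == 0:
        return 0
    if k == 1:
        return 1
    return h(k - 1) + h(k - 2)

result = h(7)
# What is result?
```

Build up from base cases: h(0)=0, h(1)=1, h(2)=1, h(3)=2, h(4)=3, h(5)=5, h(6)=8, ..., h(7)=13

Answer: 13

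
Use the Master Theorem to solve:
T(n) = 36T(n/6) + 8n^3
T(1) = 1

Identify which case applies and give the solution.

a=36, b=6, f(n)=8n^3. log_6(36) = 2. Since c=3 > 2 and the regularity condition holds (36(n/6)^3 = (36/6^3)n^3 with 36/6^3 < 1), Case 3 applies: T(n) = Θ(f(n)) = O(n^3).

Answer: O(n^3) - Case 3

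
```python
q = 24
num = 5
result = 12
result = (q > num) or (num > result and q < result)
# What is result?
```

Trace:
`q = 24` → q = 24
`num = 5` → num = 5
`result = 12` → result = 12
`result = (q > num) or (num > result and q < result)` → result = True
So result = True

Answer: True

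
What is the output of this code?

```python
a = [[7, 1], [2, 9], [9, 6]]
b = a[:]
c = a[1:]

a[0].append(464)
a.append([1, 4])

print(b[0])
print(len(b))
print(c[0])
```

Key concept: slice with nested mutation.
Step by step:
`a = [[7, 1], [2, 9], [9, 6]]` → a = [[7, 1], [2, 9], [9, 6]]
`b = a[:]` → b = [[7, 1], [2, 9], [9, 6]]
`c = a[1:]` → c = [[2, 9], [9, 6]]
`a[0].append(464)` → a = [[7, 1, 464], [2, 9], [9, 6]]; b = [[7, 1, 464], [2, 9], [9, 6]]
`a.append([1, 4])` → a = [[7, 1, 464], [2, 9], [9, 6], [1, 4]]
`print(b[0])` → prints [7, 1, 464]
`print(len(b))` → prints 3
`print(c[0])` → prints [2, 9]

Answer:
[7, 1, 464]
3
[2, 9]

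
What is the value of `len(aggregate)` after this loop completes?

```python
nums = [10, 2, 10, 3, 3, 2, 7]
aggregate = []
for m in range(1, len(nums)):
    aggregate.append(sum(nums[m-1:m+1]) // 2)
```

Number of 2-element averages
`aggregate` takes the values: [] → [6] → [6, 6] → [6, 6, 6] → [6, 6, 6, 3] → [6, 6, 6, 3, 2] → [6, 6, 6, 3, 2, 4]
So `len(aggregate)` = 6

Answer: 6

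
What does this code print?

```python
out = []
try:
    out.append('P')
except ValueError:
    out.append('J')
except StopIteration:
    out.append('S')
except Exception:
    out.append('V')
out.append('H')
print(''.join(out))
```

Execution trace: 'P' (try body, no exception) → 'H' (after the try/except). Output: PH

Answer: PH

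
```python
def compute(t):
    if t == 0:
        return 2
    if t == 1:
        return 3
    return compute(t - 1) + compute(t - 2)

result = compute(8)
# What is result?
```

Build up from base cases: compute(0)=2, compute(1)=3, compute(2)=5, compute(3)=8, compute(4)=13, compute(5)=21, compute(6)=34, ..., compute(8)=89

Answer: 89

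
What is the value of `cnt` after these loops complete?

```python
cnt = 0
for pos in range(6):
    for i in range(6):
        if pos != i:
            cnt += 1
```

6² - 6 (exclude diagonal)
`cnt` takes the values: 0 → 1 → 2 → 3 → 4 → 5 → 6 → 7 → 8 → 9 → 10 → 11 → 12 → 13 → 14 → 15 → 16 → 17 → 18 → 19 → 20 → 21 → 22 → 23 → 24 → 25 → 26 → 27 → 28 → 29 → 30

Answer: 30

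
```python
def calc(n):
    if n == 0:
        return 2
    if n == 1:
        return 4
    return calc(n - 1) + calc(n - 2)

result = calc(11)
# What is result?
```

Build up from base cases: calc(0)=2, calc(1)=4, calc(2)=6, calc(3)=10, calc(4)=16, calc(5)=26, calc(6)=42, ..., calc(11)=466

Answer: 466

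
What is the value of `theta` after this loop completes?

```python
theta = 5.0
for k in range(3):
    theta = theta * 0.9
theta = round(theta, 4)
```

Exponential decay: 5.0 * 0.9^3
`theta` takes the values: 5.0 → 4.5 → 4.05 → 3.645

Answer: 3.645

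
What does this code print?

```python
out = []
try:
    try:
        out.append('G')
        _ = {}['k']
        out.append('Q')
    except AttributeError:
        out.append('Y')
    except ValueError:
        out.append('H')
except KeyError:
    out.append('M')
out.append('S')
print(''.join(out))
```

Execution trace: 'G' (inner try body) → 'M' (outer except KeyError) → 'S' (after the try/except). Output: GMS

Answer: GMS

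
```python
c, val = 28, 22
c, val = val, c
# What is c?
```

Trace:
`c, val = 28, 22` → c = 28; val = 22
`c, val = val, c` → c = 22; val = 28
So c = 22

Answer: 22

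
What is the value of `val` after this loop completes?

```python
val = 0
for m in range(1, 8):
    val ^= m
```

XOR of 1 to 7
`val` takes the values: 0 → 1 → 3 → 0 → 4 → 1 → 7 → 0

Answer: 0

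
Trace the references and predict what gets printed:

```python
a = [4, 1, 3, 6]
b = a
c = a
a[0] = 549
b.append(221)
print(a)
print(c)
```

Key concept: multiple aliases.
Step by step:
`a = [4, 1, 3, 6]` → a = [4, 1, 3, 6]
`b = a` → b = [4, 1, 3, 6] (same object as a)
`c = a` → c = [4, 1, 3, 6] (same object as a, b)
`a[0] = 549` → a = [549, 1, 3, 6] (same object as b, c); b = [549, 1, 3, 6] (same object as a, c); c = [549, 1, 3, 6] (same object as a, b)
`b.append(221)` → a = [549, 1, 3, 6, 221] (same object as b, c); b = [549, 1, 3, 6, 221] (same object as a, c); c = [549, 1, 3, 6, 221] (same object as a, b)
`print(a)` → prints [549, 1, 3, 6, 221]
`print(c)` → prints [549, 1, 3, 6, 221]

Answer:
[549, 1, 3, 6, 221]
[549, 1, 3, 6, 221]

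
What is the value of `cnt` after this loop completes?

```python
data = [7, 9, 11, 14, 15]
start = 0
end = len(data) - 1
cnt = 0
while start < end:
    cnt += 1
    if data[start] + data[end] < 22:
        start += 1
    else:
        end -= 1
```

Steps to find pair summing to 22
`cnt` takes the values: 0 → 1 → 2 → 3 → 4

Answer: 4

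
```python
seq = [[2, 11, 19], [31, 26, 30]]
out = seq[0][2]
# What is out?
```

Trace:
`seq = [[2, 11, 19], [31, 26, 30]]` → seq = [[2, 11, 19], [31, 26, 30]]
`out = seq[0][2]` → out = 19
So out = 19

Answer: 19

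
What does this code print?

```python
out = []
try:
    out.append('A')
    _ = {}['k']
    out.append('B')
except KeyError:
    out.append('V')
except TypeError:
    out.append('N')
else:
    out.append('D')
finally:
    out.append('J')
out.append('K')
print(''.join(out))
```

Execution trace: 'A' (try body) → 'V' (except KeyError) → 'J' (finally) → 'K' (after the try/except). Output: AVJK

Answer: AVJK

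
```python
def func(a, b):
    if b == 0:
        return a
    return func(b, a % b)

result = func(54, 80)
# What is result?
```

func(54, 80) -> func(80, 54) -> func(54, 26) -> func(26, 2) -> func(2, 0) -> 2

Answer: 2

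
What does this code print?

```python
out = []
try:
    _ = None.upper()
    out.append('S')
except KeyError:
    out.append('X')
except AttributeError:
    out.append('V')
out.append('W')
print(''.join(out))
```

Execution trace: 'V' (except AttributeError) → 'W' (after the try/except). Output: VW

Answer: VW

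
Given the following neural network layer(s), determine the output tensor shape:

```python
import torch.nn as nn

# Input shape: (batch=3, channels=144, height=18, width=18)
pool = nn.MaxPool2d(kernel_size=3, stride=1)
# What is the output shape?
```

Input: (3, 144, 18, 18) -> Output: (3, 144, 16, 16)

Answer: (3, 144, 16, 16)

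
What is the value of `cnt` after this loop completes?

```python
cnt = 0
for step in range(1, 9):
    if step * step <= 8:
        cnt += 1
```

Count numbers where step² ≤ 8
`cnt` takes the values: 0 → 1 → 2

Answer: 2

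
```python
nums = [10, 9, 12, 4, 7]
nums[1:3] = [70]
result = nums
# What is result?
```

Trace:
`nums = [10, 9, 12, 4, 7]` → nums = [10, 9, 12, 4, 7]
`nums[1:3] = [70]` → nums = [10, 70, 4, 7]
`result = nums` → result = [10, 70, 4, 7]
So result = [10, 70, 4, 7]

Answer: [10, 70, 4, 7]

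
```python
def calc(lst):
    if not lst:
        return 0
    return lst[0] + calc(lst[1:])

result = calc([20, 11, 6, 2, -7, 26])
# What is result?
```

20 + 11 + 6 + 2 + (-7) + 26 + 0 = 58

Answer: 58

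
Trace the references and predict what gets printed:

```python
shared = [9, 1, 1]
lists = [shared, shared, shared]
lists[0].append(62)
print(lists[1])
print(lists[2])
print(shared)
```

Key concept: list of same reference.
Step by step:
`shared = [9, 1, 1]` → shared = [9, 1, 1]
`lists = [shared, shared, shared]` → lists = [[9, 1, 1], [9, 1, 1], [9, 1, 1]]
`lists[0].append(62)` → shared = [9, 1, 1, 62]; lists = [[9, 1, 1, 62], [9, 1, 1, 62], [9, 1, 1, 62]]
`print(lists[1])` → prints [9, 1, 1, 62]
`print(lists[2])` → prints [9, 1, 1, 62]
`print(shared)` → prints [9, 1, 1, 62]

Answer:
[9, 1, 1, 62]
[9, 1, 1, 62]
[9, 1, 1, 62]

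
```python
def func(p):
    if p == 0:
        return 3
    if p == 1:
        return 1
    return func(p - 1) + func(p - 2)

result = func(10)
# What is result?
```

Build up from base cases: func(0)=3, func(1)=1, func(2)=4, func(3)=5, func(4)=9, func(5)=14, func(6)=23, ..., func(10)=157

Answer: 157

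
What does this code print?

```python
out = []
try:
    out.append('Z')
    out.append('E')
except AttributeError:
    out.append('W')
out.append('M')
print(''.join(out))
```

Execution trace: 'Z' (try body) → 'E' (try body, no exception) → 'M' (after the try/except). Output: ZEM

Answer: ZEM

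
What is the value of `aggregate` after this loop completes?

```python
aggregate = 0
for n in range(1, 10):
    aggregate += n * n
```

Sum of squares 1² to 9² = 285
`aggregate` takes the values: 0 → 1 → 5 → 14 → 30 → 55 → 91 → 140 → 204 → 285

Answer: 285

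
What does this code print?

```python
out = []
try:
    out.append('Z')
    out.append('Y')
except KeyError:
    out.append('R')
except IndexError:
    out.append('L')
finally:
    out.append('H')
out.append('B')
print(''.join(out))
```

Execution trace: 'Z' (try body) → 'Y' (try body, no exception) → 'H' (finally) → 'B' (after the try/except). Output: ZYHB

Answer: ZYHB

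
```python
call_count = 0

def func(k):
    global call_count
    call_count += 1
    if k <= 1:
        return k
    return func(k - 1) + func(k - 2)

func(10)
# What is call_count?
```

Calls(k) = 1 + Calls(k-1) + Calls(k-2); Calls(0)=Calls(1)=1. For k=10 this gives 177.

Answer: 177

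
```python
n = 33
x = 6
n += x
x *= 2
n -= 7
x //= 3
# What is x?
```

Trace:
`n = 33` → n = 33
`x = 6` → x = 6
`n += x` → n = 39
`x *= 2` → x = 12
`n -= 7` → n = 32
`x //= 3` → x = 4
So x = 4

Answer: 4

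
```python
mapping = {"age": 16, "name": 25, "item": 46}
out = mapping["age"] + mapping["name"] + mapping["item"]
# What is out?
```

Trace:
`mapping = {"age": 16, "name": 25, "item": 46}` → mapping = {'age': 16, 'name': 25, 'item': 46}
`out = mapping["age"] + mapping["name"] + mapping["item"]` → out = 87
So out = 87

Answer: 87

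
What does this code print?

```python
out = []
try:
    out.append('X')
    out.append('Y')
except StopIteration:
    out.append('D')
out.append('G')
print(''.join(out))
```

Execution trace: 'X' (try body) → 'Y' (try body, no exception) → 'G' (after the try/except). Output: XYG

Answer: XYG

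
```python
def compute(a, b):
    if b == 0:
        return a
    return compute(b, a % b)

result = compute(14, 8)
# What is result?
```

compute(14, 8) -> compute(8, 6) -> compute(6, 2) -> compute(2, 0) -> 2

Answer: 2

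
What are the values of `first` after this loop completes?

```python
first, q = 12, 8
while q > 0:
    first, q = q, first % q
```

GCD of 12 and 8
`first` takes the values: 12 → 8 → 4

Answer: 4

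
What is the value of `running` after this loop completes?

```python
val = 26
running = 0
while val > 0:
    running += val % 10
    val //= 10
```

Sum digits of 26
`running` takes the values: 0 → 6 → 8

Answer: 8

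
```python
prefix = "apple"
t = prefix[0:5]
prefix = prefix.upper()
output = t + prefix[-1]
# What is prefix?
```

Trace:
`prefix = "apple"` → prefix = 'apple'
`t = prefix[0:5]` → t = 'apple'
`prefix = prefix.upper()` → prefix = 'APPLE'
`output = t + prefix[-1]` → output = 'appleE'
So prefix = 'APPLE'

Answer: 'APPLE'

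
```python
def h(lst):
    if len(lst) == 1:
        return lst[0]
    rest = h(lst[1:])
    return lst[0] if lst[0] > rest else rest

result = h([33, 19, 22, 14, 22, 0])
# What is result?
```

Recursive max over [33, 19, 22, 14, 22, 0] = 33

Answer: 33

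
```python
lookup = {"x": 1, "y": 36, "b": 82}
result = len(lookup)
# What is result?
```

Trace:
`lookup = {"x": 1, "y": 36, "b": 82}` → lookup = {'x': 1, 'y': 36, 'b': 82}
`result = len(lookup)` → result = 3
So result = 3

Answer: 3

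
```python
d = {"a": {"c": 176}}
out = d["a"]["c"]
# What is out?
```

Trace:
`d = {"a": {"c": 176}}` → d = {'a': {'c': 176}}
`out = d["a"]["c"]` → out = 176
So out = 176

Answer: 176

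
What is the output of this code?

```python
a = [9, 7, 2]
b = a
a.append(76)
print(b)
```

Key concept: basic list aliasing.
Step by step:
`a = [9, 7, 2]` → a = [9, 7, 2]
`b = a` → b = [9, 7, 2] (same object as a)
`a.append(76)` → a = [9, 7, 2, 76] (same object as b); b = [9, 7, 2, 76] (same object as a)
`print(b)` → prints [9, 7, 2, 76]

Answer: [9, 7, 2, 76]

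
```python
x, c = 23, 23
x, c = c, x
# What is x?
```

Trace:
`x, c = 23, 23` → x = 23; c = 23
`x, c = c, x` → x = 23; c = 23
So x = 23

Answer: 23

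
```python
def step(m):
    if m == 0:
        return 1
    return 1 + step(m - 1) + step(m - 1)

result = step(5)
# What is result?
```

step(m) = 1 + 2·step(m-1), step(0)=1. Closed form: (1+1)·2^5 - 1 = 63.

Answer: 63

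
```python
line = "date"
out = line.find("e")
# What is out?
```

Trace:
`line = "date"` → line = 'date'
`out = line.find("e")` → out = 3
So out = 3

Answer: 3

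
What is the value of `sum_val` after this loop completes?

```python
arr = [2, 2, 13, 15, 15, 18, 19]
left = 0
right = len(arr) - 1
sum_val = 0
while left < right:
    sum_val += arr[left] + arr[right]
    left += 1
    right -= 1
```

Sum of pairs from ends
`sum_val` takes the values: 0 → 21 → 41 → 69

Answer: 69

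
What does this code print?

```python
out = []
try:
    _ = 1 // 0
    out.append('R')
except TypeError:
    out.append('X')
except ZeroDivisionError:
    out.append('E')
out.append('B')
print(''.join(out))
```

Execution trace: 'E' (except ZeroDivisionError) → 'B' (after the try/except). Output: EB

Answer: EB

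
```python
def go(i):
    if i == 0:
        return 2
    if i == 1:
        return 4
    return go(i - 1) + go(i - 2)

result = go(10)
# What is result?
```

Build up from base cases: go(0)=2, go(1)=4, go(2)=6, go(3)=10, go(4)=16, go(5)=26, go(6)=42, ..., go(10)=288

Answer: 288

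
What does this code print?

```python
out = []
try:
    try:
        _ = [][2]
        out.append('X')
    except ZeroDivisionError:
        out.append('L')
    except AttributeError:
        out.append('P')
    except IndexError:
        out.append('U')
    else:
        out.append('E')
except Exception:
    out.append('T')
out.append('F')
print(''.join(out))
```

Execution trace: 'U' (inner except IndexError) → 'F' (after the try/except). Output: UF

Answer: UF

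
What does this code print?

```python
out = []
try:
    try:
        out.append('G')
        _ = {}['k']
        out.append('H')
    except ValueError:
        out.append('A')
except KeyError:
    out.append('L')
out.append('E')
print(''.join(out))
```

Execution trace: 'G' (inner try body) → 'L' (outer except KeyError) → 'E' (after the try/except). Output: GLE

Answer: GLE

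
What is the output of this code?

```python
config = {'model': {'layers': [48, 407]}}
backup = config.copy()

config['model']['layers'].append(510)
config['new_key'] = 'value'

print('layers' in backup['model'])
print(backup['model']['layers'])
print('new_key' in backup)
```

Key concept: shallow copy gotcha with nested dict.
Step by step:
`config = {'model': {'layers': [48, 407]}}` → config = {'model': {'layers': [48, 407]}}
`backup = config.copy()` → backup = {'model': {'layers': [48, 407]}}
`config['model']['layers'].append(510)` → config = {'model': {'layers': [48, 407, 510]}}; backup = {'model': {'layers': [48, 407, 510]}}
`config['new_key'] = 'value'` → config = {'model': {'layers': [48, 407, 510]}, 'new_key': 'value'}
`print('layers' in backup['model'])` → prints True
`print(backup['model']['layers'])` → prints [48, 407, 510]
`print('new_key' in backup)` → prints False

Answer:
True
[48, 407, 510]
False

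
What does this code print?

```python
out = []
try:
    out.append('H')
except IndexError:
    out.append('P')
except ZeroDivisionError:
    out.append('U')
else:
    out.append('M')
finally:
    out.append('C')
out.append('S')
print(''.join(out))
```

Execution trace: 'H' (try body, no exception) → 'M' (else) → 'C' (finally) → 'S' (after the try/except). Output: HMCS

Answer: HMCS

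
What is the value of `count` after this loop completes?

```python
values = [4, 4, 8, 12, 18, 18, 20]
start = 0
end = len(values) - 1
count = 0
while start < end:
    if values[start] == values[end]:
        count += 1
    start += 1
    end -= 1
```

Count matching pairs from ends
`count` takes the values: 0

Answer: 0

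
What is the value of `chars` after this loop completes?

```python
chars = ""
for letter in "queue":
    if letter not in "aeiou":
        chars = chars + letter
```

Remove vowels from 'queue'
`chars` takes the values: "" → "q"

Answer: "q"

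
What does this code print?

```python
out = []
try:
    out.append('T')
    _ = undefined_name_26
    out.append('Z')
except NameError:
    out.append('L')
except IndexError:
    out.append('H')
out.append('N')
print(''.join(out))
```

Execution trace: 'T' (try body) → 'L' (except NameError) → 'N' (after the try/except). Output: TLN

Answer: TLN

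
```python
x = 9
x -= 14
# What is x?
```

Trace:
`x = 9` → x = 9
`x -= 14` → x = -5
So x = -5

Answer: -5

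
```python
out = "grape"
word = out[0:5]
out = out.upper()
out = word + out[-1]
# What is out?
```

Trace:
`out = "grape"` → out = 'grape'
`word = out[0:5]` → word = 'grape'
`out = out.upper()` → out = 'GRAPE'
`out = word + out[-1]` → out = 'grapeE'
So out = 'grapeE'

Answer: 'grapeE'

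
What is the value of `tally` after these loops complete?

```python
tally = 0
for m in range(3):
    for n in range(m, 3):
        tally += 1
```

Upper triangle: 3 + 2 + ... + 1
`tally` takes the values: 0 → 1 → 2 → 3 → 4 → 5 → 6

Answer: 6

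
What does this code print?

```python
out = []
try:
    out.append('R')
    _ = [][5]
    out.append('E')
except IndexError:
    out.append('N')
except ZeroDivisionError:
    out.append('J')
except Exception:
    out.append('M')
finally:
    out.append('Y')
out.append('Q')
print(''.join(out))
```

Execution trace: 'R' (try body) → 'N' (except IndexError) → 'Y' (finally) → 'Q' (after the try/except). Output: RNYQ

Answer: RNYQ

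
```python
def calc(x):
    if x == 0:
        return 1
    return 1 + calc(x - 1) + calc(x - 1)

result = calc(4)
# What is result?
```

calc(x) = 1 + 2·calc(x-1), calc(0)=1. Closed form: (1+1)·2^4 - 1 = 31.

Answer: 31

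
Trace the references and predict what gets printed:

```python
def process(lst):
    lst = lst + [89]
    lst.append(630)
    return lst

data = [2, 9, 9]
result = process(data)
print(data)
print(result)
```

Key concept: rebinding parameter vs mutation.
Step by step:
`data = [2, 9, 9]` → data = [2, 9, 9]
`result = process(data)` → result = [2, 9, 9, 89, 630]
`print(data)` → prints [2, 9, 9]
`print(result)` → prints [2, 9, 9, 89, 630]

Answer:
[2, 9, 9]
[2, 9, 9, 89, 630]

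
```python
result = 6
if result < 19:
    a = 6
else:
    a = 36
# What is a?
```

Trace:
`result = 6` → result = 6
`if result < 19: ...` → result < 19 is True → a = 6
So a = 6

Answer: 6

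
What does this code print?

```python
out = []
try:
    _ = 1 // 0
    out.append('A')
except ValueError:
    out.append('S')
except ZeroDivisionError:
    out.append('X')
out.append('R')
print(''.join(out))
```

Execution trace: 'X' (except ZeroDivisionError) → 'R' (after the try/except). Output: XR

Answer: XR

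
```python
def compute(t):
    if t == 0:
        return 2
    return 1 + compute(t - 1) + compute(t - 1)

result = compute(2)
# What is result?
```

compute(t) = 1 + 2·compute(t-1), compute(0)=2. Closed form: (2+1)·2^2 - 1 = 11.

Answer: 11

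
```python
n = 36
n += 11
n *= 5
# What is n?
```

Trace:
`n = 36` → n = 36
`n += 11` → n = 47
`n *= 5` → n = 235
So n = 235

Answer: 235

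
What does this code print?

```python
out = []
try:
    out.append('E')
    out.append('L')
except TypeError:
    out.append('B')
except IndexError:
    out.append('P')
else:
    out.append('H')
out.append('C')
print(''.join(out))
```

Execution trace: 'E' (try body) → 'L' (try body, no exception) → 'H' (else) → 'C' (after the try/except). Output: ELHC

Answer: ELHC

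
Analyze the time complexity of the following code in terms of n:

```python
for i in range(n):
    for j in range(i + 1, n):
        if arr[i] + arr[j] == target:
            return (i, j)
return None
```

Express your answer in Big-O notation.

This is Two sum brute force. Time complexity: O(n²).

Answer: O(n²)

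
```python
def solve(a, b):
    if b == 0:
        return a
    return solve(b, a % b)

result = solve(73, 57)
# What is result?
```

solve(73, 57) -> solve(57, 16) -> solve(16, 9) -> solve(9, 7) -> solve(7, 2) -> solve(2, 1) -> solve(1, 0) -> 1

Answer: 1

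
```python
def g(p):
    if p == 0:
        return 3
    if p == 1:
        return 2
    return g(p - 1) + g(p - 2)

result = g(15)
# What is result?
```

Build up from base cases: g(0)=3, g(1)=2, g(2)=5, g(3)=7, g(4)=12, g(5)=19, g(6)=31, ..., g(15)=2351

Answer: 2351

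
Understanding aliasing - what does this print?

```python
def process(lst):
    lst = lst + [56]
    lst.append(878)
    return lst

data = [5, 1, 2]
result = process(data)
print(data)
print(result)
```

Key concept: rebinding parameter vs mutation.
Step by step:
`data = [5, 1, 2]` → data = [5, 1, 2]
`result = process(data)` → result = [5, 1, 2, 56, 878]
`print(data)` → prints [5, 1, 2]
`print(result)` → prints [5, 1, 2, 56, 878]

Answer:
[5, 1, 2]
[5, 1, 2, 56, 878]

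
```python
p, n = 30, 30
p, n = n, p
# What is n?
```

Trace:
`p, n = 30, 30` → p = 30; n = 30
`p, n = n, p` → p = 30; n = 30
So n = 30

Answer: 30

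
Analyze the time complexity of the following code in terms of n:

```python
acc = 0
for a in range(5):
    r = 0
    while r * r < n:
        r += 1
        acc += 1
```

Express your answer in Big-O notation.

Each loop level contributes: 1 × √n. Multiplying the contributions gives O(√n).

Answer: O(√n)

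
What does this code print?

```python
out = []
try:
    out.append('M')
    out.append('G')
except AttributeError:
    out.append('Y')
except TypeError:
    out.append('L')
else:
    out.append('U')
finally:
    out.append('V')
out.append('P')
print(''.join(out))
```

Execution trace: 'M' (try body) → 'G' (try body, no exception) → 'U' (else) → 'V' (finally) → 'P' (after the try/except). Output: MGUVP

Answer: MGUVP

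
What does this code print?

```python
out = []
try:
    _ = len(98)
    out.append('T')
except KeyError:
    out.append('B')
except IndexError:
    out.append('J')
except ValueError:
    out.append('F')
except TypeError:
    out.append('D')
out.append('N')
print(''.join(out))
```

Execution trace: 'D' (except TypeError) → 'N' (after the try/except). Output: DN

Answer: DN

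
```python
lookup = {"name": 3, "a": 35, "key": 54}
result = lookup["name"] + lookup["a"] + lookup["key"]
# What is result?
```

Trace:
`lookup = {"name": 3, "a": 35, "key": 54}` → lookup = {'name': 3, 'a': 35, 'key': 54}
`result = lookup["name"] + lookup["a"] + lookup["key"]` → result = 92
So result = 92

Answer: 92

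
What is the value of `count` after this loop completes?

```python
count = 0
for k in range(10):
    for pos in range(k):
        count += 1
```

Triangle number: 0+1+2+...+9
`count` takes the values: 0 → 1 → 2 → 3 → 4 → 5 → 6 → 7 → 8 → 9 → 10 → 11 → 12 → 13 → 14 → 15 → 16 → 17 → 18 → 19 → 20 → 21 → 22 → 23 → 24 → 25 → 26 → 27 → 28 → 29 → … → 41 → 42 → 43 → 44 → 45

Answer: 45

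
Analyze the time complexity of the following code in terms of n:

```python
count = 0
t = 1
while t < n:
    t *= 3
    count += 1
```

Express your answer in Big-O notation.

Each loop level contributes: log n. Multiplying the contributions gives O(log n).

Answer: O(log n)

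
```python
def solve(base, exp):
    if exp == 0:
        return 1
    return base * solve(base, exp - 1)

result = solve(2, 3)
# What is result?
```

solve(2, 3) = 2 * 2 * 2 = 8

Answer: 8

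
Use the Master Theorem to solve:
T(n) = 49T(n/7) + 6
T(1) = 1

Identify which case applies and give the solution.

a=49, b=7, f(n)=6. log_7(49) = 2. Since c=0 < 2, Case 1 applies: T(n) = Θ(n^log_b(a)) = O(n^2).

Answer: O(n^2) - Case 1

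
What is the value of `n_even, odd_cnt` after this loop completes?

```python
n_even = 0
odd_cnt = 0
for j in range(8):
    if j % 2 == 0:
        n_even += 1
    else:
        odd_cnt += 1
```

Count evens and odds in range(8)
`n_even, odd_cnt` takes the values: (0, 0) → (1, 0) → (1, 1) → (2, 1) → (2, 2) → (3, 2) → (3, 3) → (4, 3) → (4, 4)

Answer: 4, 4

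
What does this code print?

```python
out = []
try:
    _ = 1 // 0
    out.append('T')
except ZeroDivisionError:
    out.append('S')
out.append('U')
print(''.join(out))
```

Execution trace: 'S' (except ZeroDivisionError) → 'U' (after the try/except). Output: SU

Answer: SU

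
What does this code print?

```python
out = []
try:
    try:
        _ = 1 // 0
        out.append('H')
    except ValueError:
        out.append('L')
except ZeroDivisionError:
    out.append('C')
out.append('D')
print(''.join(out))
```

Execution trace: 'C' (outer except ZeroDivisionError) → 'D' (after the try/except). Output: CD

Answer: CD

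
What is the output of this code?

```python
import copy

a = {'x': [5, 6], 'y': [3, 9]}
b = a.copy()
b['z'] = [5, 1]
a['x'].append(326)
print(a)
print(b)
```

Key concept: shallow copy of dict with mutable values.
Step by step:
`a = {'x': [5, 6], 'y': [3, 9]}` → a = {'x': [5, 6], 'y': [3, 9]}
`b = a.copy()` → b = {'x': [5, 6], 'y': [3, 9]}
`b['z'] = [5, 1]` → b = {'x': [5, 6], 'y': [3, 9], 'z': [5, 1]}
`a['x'].append(326)` → a = {'x': [5, 6, 326], 'y': [3, 9]}; b = {'x': [5, 6, 326], 'y': [3, 9], 'z': [5, 1]}
`print(a)` → prints {'x': [5, 6, 326], 'y': [3, 9]}
`print(b)` → prints {'x': [5, 6, 326], 'y': [3, 9], 'z': [5, 1]}

Answer:
{'x': [5, 6, 326], 'y': [3, 9]}
{'x': [5, 6, 326], 'y': [3, 9], 'z': [5, 1]}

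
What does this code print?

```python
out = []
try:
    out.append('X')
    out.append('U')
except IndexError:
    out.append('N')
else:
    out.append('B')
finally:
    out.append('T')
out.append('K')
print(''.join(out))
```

Execution trace: 'X' (try body) → 'U' (try body, no exception) → 'B' (else) → 'T' (finally) → 'K' (after the try/except). Output: XUBTK

Answer: XUBTK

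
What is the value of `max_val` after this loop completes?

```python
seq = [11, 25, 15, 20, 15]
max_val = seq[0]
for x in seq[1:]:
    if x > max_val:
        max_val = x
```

Maximum of [11, 25, 15, 20, 15]
`max_val` takes the values: 11 → 25

Answer: 25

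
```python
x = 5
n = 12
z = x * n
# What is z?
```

Trace:
`x = 5` → x = 5
`n = 12` → n = 12
`z = x * n` → z = 60
So z = 60

Answer: 60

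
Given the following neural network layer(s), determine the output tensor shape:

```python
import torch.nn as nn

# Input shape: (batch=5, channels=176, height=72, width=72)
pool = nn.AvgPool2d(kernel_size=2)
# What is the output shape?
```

Input: (5, 176, 72, 72) -> Output: (5, 176, 36, 36)

Answer: (5, 176, 36, 36)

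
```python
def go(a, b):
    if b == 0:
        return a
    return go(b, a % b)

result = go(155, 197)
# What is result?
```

go(155, 197) -> go(197, 155) -> go(155, 42) -> go(42, 29) -> go(29, 13) -> go(13, 3) -> go(3, 1) -> go(1, 0) -> 1

Answer: 1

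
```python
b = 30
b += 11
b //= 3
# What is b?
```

Trace:
`b = 30` → b = 30
`b += 11` → b = 41
`b //= 3` → b = 13
So b = 13

Answer: 13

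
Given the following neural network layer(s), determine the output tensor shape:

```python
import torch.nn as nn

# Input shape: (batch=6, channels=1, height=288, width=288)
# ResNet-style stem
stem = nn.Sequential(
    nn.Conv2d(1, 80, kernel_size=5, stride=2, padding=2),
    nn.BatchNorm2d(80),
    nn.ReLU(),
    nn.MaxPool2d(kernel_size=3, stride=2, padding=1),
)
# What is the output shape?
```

Input: (6, 1, 288, 288) -> after Conv2d 5x5 stride=2: (6, 80, 144, 144) -> Output: (6, 80, 72, 72)

Answer: (6, 80, 72, 72)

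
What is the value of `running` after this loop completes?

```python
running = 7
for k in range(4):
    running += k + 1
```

Start at 7, add 1 to 4 = 17
`running` takes the values: 7 → 8 → 10 → 13 → 17

Answer: 17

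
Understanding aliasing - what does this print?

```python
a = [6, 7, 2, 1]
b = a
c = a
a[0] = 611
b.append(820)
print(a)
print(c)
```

Key concept: multiple aliases.
Step by step:
`a = [6, 7, 2, 1]` → a = [6, 7, 2, 1]
`b = a` → b = [6, 7, 2, 1] (same object as a)
`c = a` → c = [6, 7, 2, 1] (same object as a, b)
`a[0] = 611` → a = [611, 7, 2, 1] (same object as b, c); b = [611, 7, 2, 1] (same object as a, c); c = [611, 7, 2, 1] (same object as a, b)
`b.append(820)` → a = [611, 7, 2, 1, 820] (same object as b, c); b = [611, 7, 2, 1, 820] (same object as a, c); c = [611, 7, 2, 1, 820] (same object as a, b)
`print(a)` → prints [611, 7, 2, 1, 820]
`print(c)` → prints [611, 7, 2, 1, 820]

Answer:
[611, 7, 2, 1, 820]
[611, 7, 2, 1, 820]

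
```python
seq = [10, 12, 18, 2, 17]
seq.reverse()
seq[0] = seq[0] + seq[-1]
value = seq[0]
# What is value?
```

Trace:
`seq = [10, 12, 18, 2, 17]` → seq = [10, 12, 18, 2, 17]
`seq.reverse()` → seq = [17, 2, 18, 12, 10]
`seq[0] = seq[0] + seq[-1]` → seq = [27, 2, 18, 12, 10]
`value = seq[0]` → value = 27
So value = 27

Answer: 27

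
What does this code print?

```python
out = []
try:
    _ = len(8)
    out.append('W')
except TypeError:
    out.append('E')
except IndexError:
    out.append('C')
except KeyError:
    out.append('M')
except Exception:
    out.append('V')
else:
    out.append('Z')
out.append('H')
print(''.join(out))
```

Execution trace: 'E' (except TypeError) → 'H' (after the try/except). Output: EH

Answer: EH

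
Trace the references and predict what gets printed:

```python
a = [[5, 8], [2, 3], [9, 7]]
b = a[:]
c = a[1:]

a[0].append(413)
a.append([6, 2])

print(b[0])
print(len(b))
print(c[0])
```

Key concept: slice with nested mutation.
Step by step:
`a = [[5, 8], [2, 3], [9, 7]]` → a = [[5, 8], [2, 3], [9, 7]]
`b = a[:]` → b = [[5, 8], [2, 3], [9, 7]]
`c = a[1:]` → c = [[2, 3], [9, 7]]
`a[0].append(413)` → a = [[5, 8, 413], [2, 3], [9, 7]]; b = [[5, 8, 413], [2, 3], [9, 7]]
`a.append([6, 2])` → a = [[5, 8, 413], [2, 3], [9, 7], [6, 2]]
`print(b[0])` → prints [5, 8, 413]
`print(len(b))` → prints 3
`print(c[0])` → prints [2, 3]

Answer:
[5, 8, 413]
3
[2, 3]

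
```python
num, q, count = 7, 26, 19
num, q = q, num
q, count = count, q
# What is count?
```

Trace:
`num, q, count = 7, 26, 19` → num = 7; q = 26; count = 19
`num, q = q, num` → num = 26; q = 7
`q, count = count, q` → q = 19; count = 7
So count = 7

Answer: 7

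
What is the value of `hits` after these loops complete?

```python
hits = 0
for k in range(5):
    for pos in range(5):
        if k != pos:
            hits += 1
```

5² - 5 (exclude diagonal)
`hits` takes the values: 0 → 1 → 2 → 3 → 4 → 5 → 6 → 7 → 8 → 9 → 10 → 11 → 12 → 13 → 14 → 15 → 16 → 17 → 18 → 19 → 20

Answer: 20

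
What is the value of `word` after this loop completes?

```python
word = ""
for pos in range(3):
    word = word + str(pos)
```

Concatenate digits 0 to 2
`word` takes the values: "" → "0" → "01" → "012"

Answer: "012"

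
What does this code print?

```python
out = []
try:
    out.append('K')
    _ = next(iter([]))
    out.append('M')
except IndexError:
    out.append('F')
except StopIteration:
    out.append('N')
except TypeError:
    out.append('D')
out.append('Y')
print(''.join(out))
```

Execution trace: 'K' (try body) → 'N' (except StopIteration) → 'Y' (after the try/except). Output: KNY

Answer: KNY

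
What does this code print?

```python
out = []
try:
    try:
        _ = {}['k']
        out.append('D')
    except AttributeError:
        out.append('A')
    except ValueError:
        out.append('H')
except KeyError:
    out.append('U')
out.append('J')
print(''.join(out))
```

Execution trace: 'U' (outer except KeyError) → 'J' (after the try/except). Output: UJ

Answer: UJ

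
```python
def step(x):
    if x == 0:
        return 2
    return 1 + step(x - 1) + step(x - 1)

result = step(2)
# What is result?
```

step(x) = 1 + 2·step(x-1), step(0)=2. Closed form: (2+1)·2^2 - 1 = 11.

Answer: 11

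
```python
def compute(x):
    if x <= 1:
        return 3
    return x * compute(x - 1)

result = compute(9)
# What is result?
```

compute(9) = 9 * 8 * 7 * 6 * 5 * 4 * 3 * 2 * 3 = 1088640

Answer: 1088640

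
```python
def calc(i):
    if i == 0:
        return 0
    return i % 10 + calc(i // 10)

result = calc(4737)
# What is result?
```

Sum of digits of 4737: 7 + 3 + 7 + 4 = 21

Answer: 21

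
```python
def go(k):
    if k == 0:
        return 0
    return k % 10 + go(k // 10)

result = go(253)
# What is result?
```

Sum of digits of 253: 3 + 5 + 2 = 10

Answer: 10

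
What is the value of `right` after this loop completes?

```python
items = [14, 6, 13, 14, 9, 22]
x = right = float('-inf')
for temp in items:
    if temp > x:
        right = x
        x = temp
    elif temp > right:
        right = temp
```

Second largest (with repeats) in [14, 6, 13, 14, 9, 22]
`right` takes the values: -inf → 6 → 13 → 14

Answer: 14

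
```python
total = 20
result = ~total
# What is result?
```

Trace:
`total = 20` → total = 20
`result = ~total` → result = -21
So result = -21

Answer: -21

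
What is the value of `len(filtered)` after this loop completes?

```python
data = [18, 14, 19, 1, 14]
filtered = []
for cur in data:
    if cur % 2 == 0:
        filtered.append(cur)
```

Count even numbers in [18, 14, 19, 1, 14]
`filtered` takes the values: [] → [18] → [18, 14] → [18, 14, 14]
So `len(filtered)` = 3

Answer: 3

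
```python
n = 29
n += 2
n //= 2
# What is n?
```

Trace:
`n = 29` → n = 29
`n += 2` → n = 31
`n //= 2` → n = 15
So n = 15

Answer: 15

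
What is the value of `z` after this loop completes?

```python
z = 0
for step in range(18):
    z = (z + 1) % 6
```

Increment mod 6, 18 times = 0
`z` takes the values: 0 → 1 → 2 → 3 → 4 → 5 → 0 → 1 → 2 → 3 → 4 → 5 → 0 → 1 → 2 → 3 → 4 → 5 → 0

Answer: 0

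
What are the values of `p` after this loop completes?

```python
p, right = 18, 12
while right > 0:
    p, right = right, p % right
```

GCD of 18 and 12
`p` takes the values: 18 → 12 → 6

Answer: 6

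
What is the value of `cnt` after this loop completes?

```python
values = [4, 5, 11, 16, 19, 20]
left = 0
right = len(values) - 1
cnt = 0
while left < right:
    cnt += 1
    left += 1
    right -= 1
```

Iterations until pointers meet (list length 6)
`cnt` takes the values: 0 → 1 → 2 → 3

Answer: 3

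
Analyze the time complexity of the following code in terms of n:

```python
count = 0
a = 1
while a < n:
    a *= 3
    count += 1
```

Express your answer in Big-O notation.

Each loop level contributes: log n. Multiplying the contributions gives O(log n).

Answer: O(log n)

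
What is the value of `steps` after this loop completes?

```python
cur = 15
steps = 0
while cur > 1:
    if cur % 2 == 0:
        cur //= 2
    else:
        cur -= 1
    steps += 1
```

Steps to reduce 15 to 1
`steps` takes the values: 0 → 1 → 2 → 3 → 4 → 5 → 6

Answer: 6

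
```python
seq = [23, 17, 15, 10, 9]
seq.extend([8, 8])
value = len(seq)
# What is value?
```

Trace:
`seq = [23, 17, 15, 10, 9]` → seq = [23, 17, 15, 10, 9]
`seq.extend([8, 8])` → seq = [23, 17, 15, 10, 9, 8, 8]
`value = len(seq)` → value = 7
So value = 7

Answer: 7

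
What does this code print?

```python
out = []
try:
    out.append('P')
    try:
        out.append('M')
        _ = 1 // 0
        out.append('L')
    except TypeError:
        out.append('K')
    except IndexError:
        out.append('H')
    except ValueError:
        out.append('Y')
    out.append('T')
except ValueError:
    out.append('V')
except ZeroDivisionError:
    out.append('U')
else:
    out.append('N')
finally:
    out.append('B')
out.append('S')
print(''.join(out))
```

Execution trace: 'P' (try body) → 'M' (inner try body) → 'U' (except ZeroDivisionError) → 'B' (finally) → 'S' (after the try/except). Output: PMUBS

Answer: PMUBS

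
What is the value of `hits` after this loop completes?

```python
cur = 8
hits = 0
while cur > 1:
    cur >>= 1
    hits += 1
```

Count right shifts until 1
`hits` takes the values: 0 → 1 → 2 → 3

Answer: 3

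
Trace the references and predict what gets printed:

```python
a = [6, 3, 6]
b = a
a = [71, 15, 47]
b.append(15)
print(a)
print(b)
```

Key concept: rebinding vs mutation: a is rebound to a new list, b still points at the original.
Step by step:
`a = [6, 3, 6]` → a = [6, 3, 6]
`b = a` → b = [6, 3, 6] (same object as a)
`a = [71, 15, 47]` → a = [71, 15, 47]
`b.append(15)` → b = [6, 3, 6, 15]
`print(a)` → prints [71, 15, 47]
`print(b)` → prints [6, 3, 6, 15]

Answer:
[71, 15, 47]
[6, 3, 6, 15]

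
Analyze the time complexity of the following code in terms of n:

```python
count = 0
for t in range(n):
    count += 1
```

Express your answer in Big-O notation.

Each loop level contributes: n. Multiplying the contributions gives O(n).

Answer: O(n)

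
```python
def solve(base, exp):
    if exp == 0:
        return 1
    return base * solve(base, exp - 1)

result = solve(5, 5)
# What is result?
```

solve(5, 5) = 5 * 5 * 5 * 5 * 5 = 3125

Answer: 3125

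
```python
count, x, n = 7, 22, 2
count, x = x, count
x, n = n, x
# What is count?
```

Trace:
`count, x, n = 7, 22, 2` → count = 7; x = 22; n = 2
`count, x = x, count` → count = 22; x = 7
`x, n = n, x` → x = 2; n = 7
So count = 22

Answer: 22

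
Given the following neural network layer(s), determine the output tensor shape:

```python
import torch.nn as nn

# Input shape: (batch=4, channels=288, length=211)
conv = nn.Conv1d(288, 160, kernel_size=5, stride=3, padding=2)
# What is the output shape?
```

Input: (4, 288, 211) -> Output: (4, 160, 71)

Answer: (4, 160, 71)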